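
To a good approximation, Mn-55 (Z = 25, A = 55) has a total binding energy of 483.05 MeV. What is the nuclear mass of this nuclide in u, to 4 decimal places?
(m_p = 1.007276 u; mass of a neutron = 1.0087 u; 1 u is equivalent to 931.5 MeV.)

54.9243 u

Mass defect = 483.05 MeV / (931.5 MeV/u) = 0.518572 u
Constituent mass = 25(1.007276) + 30(1.0087) = 55.442900 u
Nuclear mass = 55.442900 − 0.518572 = 54.924328 u ≈ 54.9243 u (to 4 decimal places)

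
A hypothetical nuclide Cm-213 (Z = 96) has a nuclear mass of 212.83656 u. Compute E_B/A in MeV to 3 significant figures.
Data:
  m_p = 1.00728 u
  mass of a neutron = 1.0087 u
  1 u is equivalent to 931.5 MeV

8.22 MeV/nucleon

The nucleus contains 96 protons and 213 − 96 = 117 neutrons.
Σm = 96·m_p + 117·m_n = 96.69888 + 118.0179 = 214.71678 u
The mass defect is 214.71678 − 212.83656 = 1.88022 u.
E_B = 1.88022 × 931.5 = 1751.42 MeV
BE/A = 1751.42 MeV / 213 = 8.223 MeV/nucleon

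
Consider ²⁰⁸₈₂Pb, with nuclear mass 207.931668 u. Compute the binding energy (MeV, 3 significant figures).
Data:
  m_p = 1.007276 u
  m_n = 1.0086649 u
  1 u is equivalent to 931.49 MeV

Σm = 82·m_p + 126·m_n = 82.596632 + 127.0917774 = 209.6884094 u
Δm = 209.6884094 − 207.931668 = 1.7567414 u
E_B = 1.7567414 × 931.49 = 1636.39 MeV

1640 MeV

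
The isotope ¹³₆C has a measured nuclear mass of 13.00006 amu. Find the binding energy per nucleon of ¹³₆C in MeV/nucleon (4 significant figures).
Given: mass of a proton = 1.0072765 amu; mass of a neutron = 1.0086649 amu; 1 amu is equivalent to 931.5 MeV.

The nucleus contains 6 protons and 13 − 6 = 7 neutrons.
Total constituent mass: 6 × 1.0072765 + 7 × 1.0086649 = 13.1043133 amu
Mass defect Δm = 13.1043133 − 13.00006 = 0.1042533 amu
Binding energy = Δm·c² = 0.1042533 × 931.5 MeV/amu = 97.1119 MeV
Per nucleon: 97.1119 / 13 = 7.470 MeV

7.470 MeV/nucleon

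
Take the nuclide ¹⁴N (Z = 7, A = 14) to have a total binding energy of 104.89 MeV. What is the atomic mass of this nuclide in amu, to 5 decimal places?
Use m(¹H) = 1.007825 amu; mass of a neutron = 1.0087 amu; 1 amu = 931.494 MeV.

Mass defect = 104.89 MeV / (931.494 MeV/amu) = 0.1126041 amu
Constituent mass = 7(1.007825) + 7(1.0087) = 14.115675 amu
Atomic mass = 14.115675 − 0.1126041 = 14.0030709 amu ≈ 14.00307 amu (to 5 decimal places)

14.00307 amu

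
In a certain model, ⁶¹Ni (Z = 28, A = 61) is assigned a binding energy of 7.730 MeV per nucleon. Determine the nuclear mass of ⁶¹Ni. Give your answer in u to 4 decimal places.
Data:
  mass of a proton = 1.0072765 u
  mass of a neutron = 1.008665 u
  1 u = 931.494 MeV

60.9835 u

Total binding energy = 61 × 7.730 = 471.530 MeV
Mass defect = 471.530 MeV / (931.494 MeV/u) = 0.506208 u
Constituent mass = 28(1.0072765) + 33(1.008665) = 61.4896870 u
Nuclear mass = 61.4896870 − 0.506208 = 60.9834790 u ≈ 60.9835 u (to 4 decimal places)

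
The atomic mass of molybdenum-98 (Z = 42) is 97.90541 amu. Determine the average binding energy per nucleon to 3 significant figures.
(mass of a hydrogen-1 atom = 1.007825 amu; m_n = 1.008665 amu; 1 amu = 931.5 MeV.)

Mass of separated nucleons = 42(1.007825) + 56(1.008665) = 42.328650 + 56.485240 = 98.813890 amu
Mass defect Δm = 98.813890 − 97.90541 = 0.908480 amu
Binding energy = Δm·c² = 0.908480 × 931.5 MeV/amu = 846.249 MeV
BE/A = 846.249 MeV / 98 = 8.635 MeV/nucleon

8.64 MeV/nucleon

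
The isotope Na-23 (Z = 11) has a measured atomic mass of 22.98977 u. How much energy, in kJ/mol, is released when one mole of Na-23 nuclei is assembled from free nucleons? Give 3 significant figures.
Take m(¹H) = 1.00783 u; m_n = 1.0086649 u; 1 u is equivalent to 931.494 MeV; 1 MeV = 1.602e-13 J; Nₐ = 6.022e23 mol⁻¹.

1.80e+10 kJ/mol

Z = 11, so N = A − Z = 23 − 11 = 12.
Total constituent mass: 11 × 1.00783 + 12 × 1.0086649 = 23.1901088 u
Δm = 23.1901088 − 22.98977 = 0.2003388 u
E_B = 0.2003388 × 931.494 = 186.614 MeV
Per nucleus in joules: 186.614 MeV × 1.602e-13 J/MeV = 2.9896e-11 J
Per mole: 2.9896e-11 J × 6.022e23 mol⁻¹ = 1.8003e+13 J/mol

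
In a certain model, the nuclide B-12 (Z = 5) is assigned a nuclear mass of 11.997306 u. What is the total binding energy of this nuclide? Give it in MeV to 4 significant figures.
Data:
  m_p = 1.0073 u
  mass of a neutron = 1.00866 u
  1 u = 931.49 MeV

The nucleus contains 5 protons and 12 − 5 = 7 neutrons.
Total constituent mass: 5 × 1.0073 + 7 × 1.00866 = 12.09712 u
Mass defect Δm = 12.09712 − 11.997306 = 0.099814 u
E_B = 0.099814 × 931.49 = 92.9757 MeV

92.98 MeV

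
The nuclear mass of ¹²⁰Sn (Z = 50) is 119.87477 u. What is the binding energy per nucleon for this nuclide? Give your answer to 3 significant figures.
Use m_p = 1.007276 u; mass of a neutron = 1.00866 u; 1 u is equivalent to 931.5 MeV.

8.50 MeV/nucleon

The nucleus contains 50 protons and 120 − 50 = 70 neutrons.
Total constituent mass: 50 × 1.007276 + 70 × 1.00866 = 120.970000 u
Δm = 120.970000 − 119.87477 = 1.095230 u
E_B = 1.095230 × 931.5 = 1020.21 MeV
Per nucleon: 1020.21 / 120 = 8.502 MeV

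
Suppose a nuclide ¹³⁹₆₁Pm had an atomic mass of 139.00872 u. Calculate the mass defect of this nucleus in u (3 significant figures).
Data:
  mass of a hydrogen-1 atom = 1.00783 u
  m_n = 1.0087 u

1.15 u

Mass of separated nucleons = 61(1.00783) + 78(1.0087) = 61.47763 + 78.6786 = 140.15623 u
The mass defect is 140.15623 − 139.00872 = 1.14751 u.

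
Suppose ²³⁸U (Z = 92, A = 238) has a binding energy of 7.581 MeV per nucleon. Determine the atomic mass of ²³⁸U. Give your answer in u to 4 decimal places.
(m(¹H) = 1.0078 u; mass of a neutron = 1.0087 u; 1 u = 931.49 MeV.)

Total binding energy = 238 × 7.581 = 1804.278 MeV
Mass defect = 1804.278 MeV / (931.49 MeV/u) = 1.936981 u
Constituent mass = 92(1.0078) + 146(1.0087) = 239.9878 u
Atomic mass = 239.9878 − 1.936981 = 238.050819 u ≈ 238.0508 u (to 4 decimal places)

238.0508 u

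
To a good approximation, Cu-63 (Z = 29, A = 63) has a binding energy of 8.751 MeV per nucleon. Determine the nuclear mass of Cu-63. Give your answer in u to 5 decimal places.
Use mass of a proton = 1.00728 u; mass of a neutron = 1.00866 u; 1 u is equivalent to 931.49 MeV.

62.91370 u

Total binding energy = 63 × 8.751 = 551.313 MeV
Mass defect = 551.313 MeV / (931.49 MeV/u) = 0.5918614 u
Constituent mass = 29(1.00728) + 34(1.00866) = 63.50556 u
Nuclear mass = 63.50556 − 0.5918614 = 62.9136986 u ≈ 62.91370 u (to 5 decimal places)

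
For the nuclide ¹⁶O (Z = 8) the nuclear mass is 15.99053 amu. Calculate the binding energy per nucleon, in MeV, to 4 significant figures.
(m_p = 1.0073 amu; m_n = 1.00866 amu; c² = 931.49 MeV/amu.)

7.985 MeV/nucleon

The nucleus contains 8 protons and 16 − 8 = 8 neutrons.
Total constituent mass: 8 × 1.0073 + 8 × 1.00866 = 16.12768 amu
Δm = 16.12768 − 15.99053 = 0.13715 amu
E_B = 0.13715 × 931.49 = 127.754 MeV
BE/A = 127.754 MeV / 16 = 7.985 MeV/nucleon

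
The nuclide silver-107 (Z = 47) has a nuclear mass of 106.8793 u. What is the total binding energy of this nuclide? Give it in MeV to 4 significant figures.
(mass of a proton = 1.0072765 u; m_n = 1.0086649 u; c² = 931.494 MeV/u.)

915.3 MeV

Z = 47, so N = A − Z = 107 − 47 = 60.
Σm = 47·m_p + 60·m_n = 47.3419955 + 60.5198940 = 107.8618895 u
Mass defect Δm = 107.8618895 − 106.8793 = 0.9825895 u
Converting to energy: 0.9825895 u × 931.494 MeV/u = 915.276 MeV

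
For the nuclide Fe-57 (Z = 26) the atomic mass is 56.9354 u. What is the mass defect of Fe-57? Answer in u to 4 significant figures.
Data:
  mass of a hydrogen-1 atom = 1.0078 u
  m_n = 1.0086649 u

With 26 protons and 31 neutrons (A = 57):
Total constituent mass: 26 × 1.0078 + 31 × 1.0086649 = 57.4714119 u
Mass defect Δm = 57.4714119 − 56.9354 = 0.5360119 u

0.5360 u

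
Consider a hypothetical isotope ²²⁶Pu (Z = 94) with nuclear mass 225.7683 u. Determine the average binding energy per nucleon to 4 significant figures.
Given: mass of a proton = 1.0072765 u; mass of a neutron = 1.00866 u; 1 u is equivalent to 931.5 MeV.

8.486 MeV/nucleon

Z = 94, so N = A − Z = 226 − 94 = 132.
Σm = 94·m_p + 132·m_n = 94.6839910 + 133.14312 = 227.8271110 u
Mass defect Δm = 227.8271110 − 225.7683 = 2.0588110 u
Converting to energy: 2.0588110 u × 931.5 MeV/u = 1917.78 MeV
Per nucleon: 1917.78 / 226 = 8.486 MeV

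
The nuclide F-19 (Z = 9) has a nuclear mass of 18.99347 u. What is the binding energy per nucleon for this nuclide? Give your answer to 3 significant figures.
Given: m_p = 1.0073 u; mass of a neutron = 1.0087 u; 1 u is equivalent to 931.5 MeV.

7.81 MeV/nucleon

The nucleus contains 9 protons and 19 − 9 = 10 neutrons.
Σm = 9·m_p + 10·m_n = 9.0657 + 10.0870 = 19.1527 u
The mass defect is 19.1527 − 18.99347 = 0.15923 u.
Binding energy = Δm·c² = 0.15923 × 931.5 MeV/u = 148.323 MeV
BE/A = 148.323 MeV / 19 = 7.806 MeV/nucleon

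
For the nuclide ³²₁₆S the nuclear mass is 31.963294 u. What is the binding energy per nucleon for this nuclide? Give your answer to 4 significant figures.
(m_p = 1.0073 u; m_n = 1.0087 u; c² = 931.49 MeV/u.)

8.520 MeV/nucleon

Mass of separated nucleons = 16(1.0073) + 16(1.0087) = 16.1168 + 16.1392 = 32.2560 u
The mass defect is 32.2560 − 31.963294 = 0.292706 u.
E_B = 0.292706 × 931.49 = 272.653 MeV
Per nucleon: 272.653 / 32 = 8.520 MeV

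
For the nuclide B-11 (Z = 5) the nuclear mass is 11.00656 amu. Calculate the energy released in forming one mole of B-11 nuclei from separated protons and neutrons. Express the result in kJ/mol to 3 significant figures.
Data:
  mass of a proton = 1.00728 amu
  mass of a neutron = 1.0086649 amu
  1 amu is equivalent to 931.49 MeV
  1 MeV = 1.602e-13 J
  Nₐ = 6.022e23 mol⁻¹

The nucleus contains 5 protons and 11 − 5 = 6 neutrons.
Σm = 5·m_p + 6·m_n = 5.03640 + 6.0519894 = 11.0883894 amu
The mass defect is 11.0883894 − 11.00656 = 0.0818294 amu.
E_B = 0.0818294 × 931.49 = 76.2233 MeV
Per nucleus in joules: 76.2233 MeV × 1.602e-13 J/MeV = 1.2211e-11 J
Per mole: 1.2211e-11 J × 6.022e23 mol⁻¹ = 7.3535e+12 J/mol

7.35e+09 kJ/mol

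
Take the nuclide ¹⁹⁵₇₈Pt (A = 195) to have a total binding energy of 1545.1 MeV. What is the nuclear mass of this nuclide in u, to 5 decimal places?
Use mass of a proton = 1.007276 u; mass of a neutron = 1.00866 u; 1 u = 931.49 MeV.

194.92201 u

Mass defect = 1545.1 MeV / (931.49 MeV/u) = 1.6587403 u
Constituent mass = 78(1.007276) + 117(1.00866) = 196.580748 u
Nuclear mass = 196.580748 − 1.6587403 = 194.9220077 u ≈ 194.92201 u (to 5 decimal places)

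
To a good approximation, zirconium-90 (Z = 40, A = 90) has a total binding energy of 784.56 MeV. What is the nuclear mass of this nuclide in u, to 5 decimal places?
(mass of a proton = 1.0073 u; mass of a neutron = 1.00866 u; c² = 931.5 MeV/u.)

Mass defect = 784.56 MeV / (931.5 MeV/u) = 0.8422544 u
Constituent mass = 40(1.0073) + 50(1.00866) = 90.72500 u
Nuclear mass = 90.72500 − 0.8422544 = 89.8827456 u ≈ 89.88275 u (to 5 decimal places)

89.88275 u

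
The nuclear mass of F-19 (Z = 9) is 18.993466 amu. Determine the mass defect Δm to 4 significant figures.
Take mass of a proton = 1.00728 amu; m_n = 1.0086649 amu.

0.1587 amu

Σm = 9·m_p + 10·m_n = 9.06552 + 10.0866490 = 19.1521690 amu
Δm = 19.1521690 − 18.993466 = 0.1587030 amu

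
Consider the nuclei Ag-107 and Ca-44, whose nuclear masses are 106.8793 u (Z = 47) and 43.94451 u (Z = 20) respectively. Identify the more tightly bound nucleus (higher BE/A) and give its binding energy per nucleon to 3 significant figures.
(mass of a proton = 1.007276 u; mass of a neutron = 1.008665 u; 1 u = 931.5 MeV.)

Ca-44; 8.66 MeV/nucleon

Ag-107: Σm = 47(1.007276) + 60(1.008665) = 107.861872 u; Δm = 0.982572 u; E_B = 915.27 MeV; E_B/A = 8.554 MeV
Ca-44: Σm = 20(1.007276) + 24(1.008665) = 44.353480 u; Δm = 0.408970 u; E_B = 380.96 MeV; E_B/A = 8.658 MeV
Ca-44 has the higher binding energy per nucleon, so it is the more tightly bound nucleus.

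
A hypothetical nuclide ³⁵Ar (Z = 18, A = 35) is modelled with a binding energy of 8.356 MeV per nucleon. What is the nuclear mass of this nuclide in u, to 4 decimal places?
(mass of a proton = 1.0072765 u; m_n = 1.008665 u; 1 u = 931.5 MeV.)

34.9643 u

Total binding energy = 35 × 8.356 = 292.460 MeV
Mass defect = 292.460 MeV / (931.5 MeV/u) = 0.313967 u
Constituent mass = 18(1.0072765) + 17(1.008665) = 35.2782820 u
Nuclear mass = 35.2782820 − 0.313967 = 34.9643150 u ≈ 34.9643 u (to 4 decimal places)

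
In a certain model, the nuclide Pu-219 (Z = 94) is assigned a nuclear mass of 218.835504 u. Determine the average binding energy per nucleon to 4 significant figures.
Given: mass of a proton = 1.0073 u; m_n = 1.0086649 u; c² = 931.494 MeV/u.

8.225 MeV/nucleon

Σm = 94·m_p + 125·m_n = 94.6862 + 126.0831125 = 220.7693125 u
Δm = 220.7693125 − 218.835504 = 1.9338085 u
E_B = 1.9338085 × 931.494 = 1801.33 MeV
Per nucleon: 1801.33 / 219 = 8.225 MeV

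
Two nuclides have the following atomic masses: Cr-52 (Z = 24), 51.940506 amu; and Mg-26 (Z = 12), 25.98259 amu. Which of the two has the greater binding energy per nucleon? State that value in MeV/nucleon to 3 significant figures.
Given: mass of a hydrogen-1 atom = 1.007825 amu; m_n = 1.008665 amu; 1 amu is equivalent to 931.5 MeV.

Cr-52: Σm = 24(1.007825) + 28(1.008665) = 52.430420 amu; Δm = 0.489914 amu; E_B = 456.35 MeV; E_B/A = 8.776 MeV
Mg-26: Σm = 12(1.007825) + 14(1.008665) = 26.215210 amu; Δm = 0.232620 amu; E_B = 216.69 MeV; E_B/A = 8.334 MeV
Cr-52 has the higher binding energy per nucleon, so it is the more tightly bound nucleus.

Cr-52; 8.78 MeV/nucleon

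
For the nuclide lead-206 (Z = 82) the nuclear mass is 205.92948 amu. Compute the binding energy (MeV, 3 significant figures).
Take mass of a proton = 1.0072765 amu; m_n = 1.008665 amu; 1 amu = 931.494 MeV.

The nucleus contains 82 protons and 206 − 82 = 124 neutrons.
Σm = 82·m_p + 124·m_n = 82.5966730 + 125.074460 = 207.6711330 amu
Mass defect Δm = 207.6711330 − 205.92948 = 1.7416530 amu
Binding energy = Δm·c² = 1.7416530 × 931.494 MeV/amu = 1622.34 MeV

1620 MeV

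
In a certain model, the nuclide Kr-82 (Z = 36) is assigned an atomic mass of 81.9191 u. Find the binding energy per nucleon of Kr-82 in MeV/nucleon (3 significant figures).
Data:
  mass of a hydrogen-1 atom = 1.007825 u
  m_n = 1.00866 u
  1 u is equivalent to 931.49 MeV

Mass of separated nucleons = 36(1.007825) + 46(1.00866) = 36.281700 + 46.39836 = 82.680060 u
Δm = 82.680060 − 81.9191 = 0.760960 u
Converting to energy: 0.760960 u × 931.49 MeV/u = 708.827 MeV
BE/A = 708.827 MeV / 82 = 8.644 MeV/nucleon

8.64 MeV/nucleon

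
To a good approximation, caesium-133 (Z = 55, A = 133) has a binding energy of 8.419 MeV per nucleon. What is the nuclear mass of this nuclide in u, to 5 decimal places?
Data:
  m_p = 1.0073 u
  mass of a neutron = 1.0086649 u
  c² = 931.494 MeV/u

132.87529 u

Total binding energy = 133 × 8.419 = 1119.727 MeV
Mass defect = 1119.727 MeV / (931.494 MeV/u) = 1.2020764 u
Constituent mass = 55(1.0073) + 78(1.0086649) = 134.0773622 u
Nuclear mass = 134.0773622 − 1.2020764 = 132.8752858 u ≈ 132.87529 u (to 5 decimal places)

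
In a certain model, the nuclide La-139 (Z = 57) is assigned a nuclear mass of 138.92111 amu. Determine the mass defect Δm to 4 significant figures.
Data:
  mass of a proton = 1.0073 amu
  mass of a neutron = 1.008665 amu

Total constituent mass: 57 × 1.0073 + 82 × 1.008665 = 140.126630 amu
The mass defect is 140.126630 − 138.92111 = 1.205520 amu.

1.206 amu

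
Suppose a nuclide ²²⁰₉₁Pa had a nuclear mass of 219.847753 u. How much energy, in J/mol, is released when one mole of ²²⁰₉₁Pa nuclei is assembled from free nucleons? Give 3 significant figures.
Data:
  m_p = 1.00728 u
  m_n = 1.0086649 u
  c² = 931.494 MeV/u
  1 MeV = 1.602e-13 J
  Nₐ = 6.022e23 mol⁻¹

With 91 protons and 129 neutrons (A = 220):
Total constituent mass: 91 × 1.00728 + 129 × 1.0086649 = 221.7802521 u
Δm = 221.7802521 − 219.847753 = 1.9324991 u
Converting to energy: 1.9324991 u × 931.494 MeV/u = 1800.11 MeV
Per nucleus in joules: 1800.11 MeV × 1.602e-13 J/MeV = 2.8838e-10 J
Per mole: 2.8838e-10 J × 6.022e23 mol⁻¹ = 1.7366e+14 J/mol

1.74e+14 J/mol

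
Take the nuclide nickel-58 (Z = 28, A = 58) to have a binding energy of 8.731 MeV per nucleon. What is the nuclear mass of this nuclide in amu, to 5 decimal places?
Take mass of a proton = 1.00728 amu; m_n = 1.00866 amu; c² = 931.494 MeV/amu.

57.92000 amu

Total binding energy = 58 × 8.731 = 506.398 MeV
Mass defect = 506.398 MeV / (931.494 MeV/amu) = 0.5436406 amu
Constituent mass = 28(1.00728) + 30(1.00866) = 58.46364 amu
Nuclear mass = 58.46364 − 0.5436406 = 57.9199994 amu ≈ 57.92000 amu (to 5 decimal places)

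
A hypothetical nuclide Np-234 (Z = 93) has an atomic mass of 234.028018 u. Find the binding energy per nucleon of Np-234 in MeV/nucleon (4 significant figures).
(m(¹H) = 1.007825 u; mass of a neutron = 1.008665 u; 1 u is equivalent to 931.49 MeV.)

The nucleus contains 93 protons and 234 − 93 = 141 neutrons.
Mass of separated nucleons = 93(1.007825) + 141(1.008665) = 93.727725 + 142.221765 = 235.949490 u
Mass defect Δm = 235.949490 − 234.028018 = 1.921472 u
Converting to energy: 1.921472 u × 931.49 MeV/u = 1789.83 MeV
BE/A = 1789.83 MeV / 234 = 7.649 MeV/nucleon

7.649 MeV/nucleon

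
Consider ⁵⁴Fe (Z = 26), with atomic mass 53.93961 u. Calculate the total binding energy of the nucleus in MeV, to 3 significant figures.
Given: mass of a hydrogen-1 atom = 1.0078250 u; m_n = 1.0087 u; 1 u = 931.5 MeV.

473 MeV

The nucleus contains 26 protons and 54 − 26 = 28 neutrons.
Mass of separated nucleons = 26(1.0078250) + 28(1.0087) = 26.2034500 + 28.2436 = 54.4470500 u
The mass defect is 54.4470500 − 53.93961 = 0.5074400 u.
E_B = 0.5074400 × 931.5 = 472.680 MeV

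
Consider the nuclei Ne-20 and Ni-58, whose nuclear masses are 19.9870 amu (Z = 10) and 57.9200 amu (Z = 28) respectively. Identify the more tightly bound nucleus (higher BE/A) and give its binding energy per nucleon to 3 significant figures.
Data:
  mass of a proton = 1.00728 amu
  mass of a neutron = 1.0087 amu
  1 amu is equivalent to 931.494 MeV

Ne-20: Σm = 10(1.00728) + 10(1.0087) = 20.15980 amu; Δm = 0.17280 amu; E_B = 160.96 MeV; E_B/A = 8.048 MeV
Ni-58: Σm = 28(1.00728) + 30(1.0087) = 58.46484 amu; Δm = 0.54484 amu; E_B = 507.52 MeV; E_B/A = 8.750 MeV
Ni-58 has the higher binding energy per nucleon, so it is the more tightly bound nucleus.

Ni-58; 8.75 MeV/nucleon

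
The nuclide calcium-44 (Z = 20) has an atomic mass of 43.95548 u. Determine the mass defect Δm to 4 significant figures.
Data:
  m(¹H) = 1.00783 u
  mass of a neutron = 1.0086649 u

0.4091 u

Σm = 20·m(¹H) + 24·m_n = 20.15660 + 24.2079576 = 44.3645576 u
The mass defect is 44.3645576 − 43.95548 = 0.4090776 u.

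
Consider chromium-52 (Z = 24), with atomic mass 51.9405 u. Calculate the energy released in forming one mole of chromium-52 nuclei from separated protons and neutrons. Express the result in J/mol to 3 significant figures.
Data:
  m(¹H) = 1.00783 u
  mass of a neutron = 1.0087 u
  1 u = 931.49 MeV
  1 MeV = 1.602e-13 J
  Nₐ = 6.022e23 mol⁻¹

4.41e+13 J/mol

Z = 24, so N = A − Z = 52 − 24 = 28.
Total constituent mass: 24 × 1.00783 + 28 × 1.0087 = 52.43152 u
The mass defect is 52.43152 − 51.9405 = 0.49102 u.
Converting to energy: 0.49102 u × 931.49 MeV/u = 457.380 MeV
Per nucleus in joules: 457.380 MeV × 1.602e-13 J/MeV = 7.3272e-11 J
Per mole: 7.3272e-11 J × 6.022e23 mol⁻¹ = 4.4124e+13 J/mol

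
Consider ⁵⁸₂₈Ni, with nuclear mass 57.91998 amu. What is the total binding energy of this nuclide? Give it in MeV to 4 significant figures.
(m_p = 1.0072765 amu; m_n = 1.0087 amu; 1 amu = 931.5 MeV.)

The nucleus contains 28 protons and 58 − 28 = 30 neutrons.
Total constituent mass: 28 × 1.0072765 + 30 × 1.0087 = 58.4647420 amu
Mass defect Δm = 58.4647420 − 57.91998 = 0.5447620 amu
Binding energy = Δm·c² = 0.5447620 × 931.5 MeV/amu = 507.446 MeV

507.4 MeV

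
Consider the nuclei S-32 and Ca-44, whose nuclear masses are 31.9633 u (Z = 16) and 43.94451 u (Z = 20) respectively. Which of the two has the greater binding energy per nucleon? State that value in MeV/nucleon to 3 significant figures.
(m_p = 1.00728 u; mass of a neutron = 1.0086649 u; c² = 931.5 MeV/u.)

S-32: Σm = 16(1.00728) + 16(1.0086649) = 32.2551184 u; Δm = 0.2918184 u; E_B = 271.83 MeV; E_B/A = 8.4947 MeV
Ca-44: Σm = 20(1.00728) + 24(1.0086649) = 44.3535576 u; Δm = 0.4090476 u; E_B = 381.03 MeV; E_B/A = 8.660 MeV
Ca-44 has the higher binding energy per nucleon, so it is the more tightly bound nucleus.

Ca-44; 8.66 MeV/nucleon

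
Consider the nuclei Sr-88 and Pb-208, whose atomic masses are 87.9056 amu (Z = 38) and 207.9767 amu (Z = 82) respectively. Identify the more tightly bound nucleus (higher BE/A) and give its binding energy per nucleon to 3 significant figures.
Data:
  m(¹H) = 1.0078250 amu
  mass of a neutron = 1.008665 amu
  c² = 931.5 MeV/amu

Sr-88: Σm = 38(1.0078250) + 50(1.008665) = 88.7306000 amu; Δm = 0.8250000 amu; E_B = 768.49 MeV; E_B/A = 8.733 MeV
Pb-208: Σm = 82(1.0078250) + 126(1.008665) = 209.7334400 amu; Δm = 1.7567400 amu; E_B = 1636.4 MeV; E_B/A = 7.867 MeV
Sr-88 has the higher binding energy per nucleon, so it is the more tightly bound nucleus.

Sr-88; 8.73 MeV/nucleon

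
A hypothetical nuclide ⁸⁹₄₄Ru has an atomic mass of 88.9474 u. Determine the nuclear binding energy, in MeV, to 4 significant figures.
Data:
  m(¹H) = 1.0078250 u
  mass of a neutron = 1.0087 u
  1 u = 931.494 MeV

734.4 MeV

Σm = 44·m(¹H) + 45·m_n = 44.3443000 + 45.3915 = 89.7358000 u
Δm = 89.7358000 − 88.9474 = 0.7884000 u
Converting to energy: 0.7884000 u × 931.494 MeV/u = 734.390 MeV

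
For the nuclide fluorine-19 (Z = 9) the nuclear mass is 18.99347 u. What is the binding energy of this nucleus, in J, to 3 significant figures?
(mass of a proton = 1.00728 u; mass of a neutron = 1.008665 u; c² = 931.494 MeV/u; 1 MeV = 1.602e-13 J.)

Z = 9, so N = A − Z = 19 − 9 = 10.
Σm = 9·m_p + 10·m_n = 9.06552 + 10.086650 = 19.152170 u
Mass defect Δm = 19.152170 − 18.99347 = 0.158700 u
E_B = 0.158700 × 931.494 = 147.828 MeV
In joules: 147.828 MeV × 1.602e-13 J/MeV = 2.3682e-11 J

2.37e-11 J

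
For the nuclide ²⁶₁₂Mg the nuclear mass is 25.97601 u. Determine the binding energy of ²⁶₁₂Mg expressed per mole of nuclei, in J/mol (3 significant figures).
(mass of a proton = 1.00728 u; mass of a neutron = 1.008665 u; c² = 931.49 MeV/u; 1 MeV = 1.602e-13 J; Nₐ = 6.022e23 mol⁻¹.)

2.09e+13 J/mol

Σm = 12·m_p + 14·m_n = 12.08736 + 14.121310 = 26.208670 u
Mass defect Δm = 26.208670 − 25.97601 = 0.232660 u
Binding energy = Δm·c² = 0.232660 × 931.49 MeV/u = 216.720 MeV
Per nucleus in joules: 216.720 MeV × 1.602e-13 J/MeV = 3.4719e-11 J
Per mole: 3.4719e-11 J × 6.022e23 mol⁻¹ = 2.0908e+13 J/mol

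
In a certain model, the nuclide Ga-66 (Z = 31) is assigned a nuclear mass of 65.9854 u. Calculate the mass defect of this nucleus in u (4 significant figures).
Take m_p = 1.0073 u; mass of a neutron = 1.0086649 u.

0.5442 u

With 31 protons and 35 neutrons (A = 66):
Σm = 31·m_p + 35·m_n = 31.2263 + 35.3032715 = 66.5295715 u
Δm = 66.5295715 − 65.9854 = 0.5441715 u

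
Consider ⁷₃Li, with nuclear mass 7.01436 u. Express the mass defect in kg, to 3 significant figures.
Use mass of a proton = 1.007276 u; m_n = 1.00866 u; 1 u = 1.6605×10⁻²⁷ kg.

Σm = 3·m_p + 4·m_n = 3.021828 + 4.03464 = 7.056468 u
Δm = 7.056468 − 7.01436 = 0.042108 u
In SI units: 0.042108 u × 1.6605×10⁻²⁷ kg/u = 6.9920e-29 kg

6.99e-29 kg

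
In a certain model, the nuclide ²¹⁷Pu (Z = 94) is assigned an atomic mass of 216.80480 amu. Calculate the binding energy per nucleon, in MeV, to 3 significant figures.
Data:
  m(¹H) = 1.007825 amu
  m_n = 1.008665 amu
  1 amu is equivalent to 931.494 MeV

Z = 94, so N = A − Z = 217 − 94 = 123.
Total constituent mass: 94 × 1.007825 + 123 × 1.008665 = 218.801345 amu
The mass defect is 218.801345 − 216.80480 = 1.996545 amu.
E_B = 1.996545 × 931.494 = 1859.77 MeV
Per nucleon: 1859.77 / 217 = 8.570 MeV

8.57 MeV/nucleon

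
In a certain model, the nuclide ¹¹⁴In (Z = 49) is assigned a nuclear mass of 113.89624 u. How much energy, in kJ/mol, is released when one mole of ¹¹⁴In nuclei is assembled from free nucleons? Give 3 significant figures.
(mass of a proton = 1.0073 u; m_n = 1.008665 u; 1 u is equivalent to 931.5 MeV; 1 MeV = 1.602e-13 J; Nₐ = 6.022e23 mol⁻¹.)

Σm = 49·m_p + 65·m_n = 49.3577 + 65.563225 = 114.920925 u
Δm = 114.920925 − 113.89624 = 1.024685 u
Converting to energy: 1.024685 u × 931.5 MeV/u = 954.494 MeV
Per nucleus in joules: 954.494 MeV × 1.602e-13 J/MeV = 1.5291e-10 J
Per mole: 1.5291e-10 J × 6.022e23 mol⁻¹ = 9.2082e+13 J/mol

9.21e+10 kJ/mol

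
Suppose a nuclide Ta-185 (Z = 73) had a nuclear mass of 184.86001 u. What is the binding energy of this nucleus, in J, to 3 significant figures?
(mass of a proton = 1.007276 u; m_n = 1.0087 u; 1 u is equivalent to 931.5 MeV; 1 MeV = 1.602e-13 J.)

Mass of separated nucleons = 73(1.007276) + 112(1.0087) = 73.531148 + 112.9744 = 186.505548 u
The mass defect is 186.505548 − 184.86001 = 1.645538 u.
Binding energy = Δm·c² = 1.645538 × 931.5 MeV/u = 1532.82 MeV
In joules: 1532.82 MeV × 1.602e-13 J/MeV = 2.4556e-10 J

2.46e-10 J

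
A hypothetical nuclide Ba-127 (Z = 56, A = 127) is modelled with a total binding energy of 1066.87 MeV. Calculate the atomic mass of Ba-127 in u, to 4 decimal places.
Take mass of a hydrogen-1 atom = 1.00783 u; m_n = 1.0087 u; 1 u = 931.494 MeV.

Mass defect = 1066.87 MeV / (931.494 MeV/u) = 1.145332 u
Constituent mass = 56(1.00783) + 71(1.0087) = 128.05618 u
Atomic mass = 128.05618 − 1.145332 = 126.910848 u ≈ 126.9108 u (to 4 decimal places)

126.9108 u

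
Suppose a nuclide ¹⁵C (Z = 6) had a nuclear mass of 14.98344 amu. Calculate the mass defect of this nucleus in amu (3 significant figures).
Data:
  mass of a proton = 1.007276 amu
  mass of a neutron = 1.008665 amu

The nucleus contains 6 protons and 15 − 6 = 9 neutrons.
Mass of separated nucleons = 6(1.007276) + 9(1.008665) = 6.043656 + 9.077985 = 15.121641 amu
Mass defect Δm = 15.121641 − 14.98344 = 0.138201 amu

0.138 amu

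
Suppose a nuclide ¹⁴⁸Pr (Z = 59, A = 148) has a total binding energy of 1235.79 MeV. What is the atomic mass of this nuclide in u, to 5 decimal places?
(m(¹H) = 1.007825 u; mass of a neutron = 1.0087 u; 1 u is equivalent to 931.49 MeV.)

147.90929 u

Mass defect = 1235.79 MeV / (931.49 MeV/u) = 1.3266809 u
Constituent mass = 59(1.007825) + 89(1.0087) = 149.235975 u
Atomic mass = 149.235975 − 1.3266809 = 147.9092941 u ≈ 147.90929 u (to 5 decimal places)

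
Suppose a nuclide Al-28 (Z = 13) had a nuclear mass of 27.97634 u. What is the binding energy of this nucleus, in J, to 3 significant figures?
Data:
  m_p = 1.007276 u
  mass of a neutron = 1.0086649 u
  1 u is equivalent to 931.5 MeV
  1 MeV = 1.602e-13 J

3.70e-11 J

Σm = 13·m_p + 15·m_n = 13.094588 + 15.1299735 = 28.2245615 u
Δm = 28.2245615 − 27.97634 = 0.2482215 u
Converting to energy: 0.2482215 u × 931.5 MeV/u = 231.218 MeV
In joules: 231.218 MeV × 1.602e-13 J/MeV = 3.7041e-11 J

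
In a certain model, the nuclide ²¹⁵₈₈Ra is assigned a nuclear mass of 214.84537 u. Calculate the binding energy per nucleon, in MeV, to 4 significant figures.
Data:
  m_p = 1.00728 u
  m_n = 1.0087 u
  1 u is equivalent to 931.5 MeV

The nucleus contains 88 protons and 215 − 88 = 127 neutrons.
Mass of separated nucleons = 88(1.00728) + 127(1.0087) = 88.64064 + 128.1049 = 216.74554 u
Δm = 216.74554 − 214.84537 = 1.90017 u
Binding energy = Δm·c² = 1.90017 × 931.5 MeV/u = 1770.01 MeV
Dividing by A = 215 gives 8.233 MeV per nucleon.

8.233 MeV/nucleon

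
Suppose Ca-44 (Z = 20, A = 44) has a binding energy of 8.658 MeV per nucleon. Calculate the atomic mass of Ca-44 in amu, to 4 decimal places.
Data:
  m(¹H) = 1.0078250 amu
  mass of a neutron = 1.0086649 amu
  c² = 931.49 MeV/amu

Total binding energy = 44 × 8.658 = 380.952 MeV
Mass defect = 380.952 MeV / (931.49 MeV/amu) = 0.408971 amu
Constituent mass = 20(1.0078250) + 24(1.0086649) = 44.3644576 amu
Atomic mass = 44.3644576 − 0.408971 = 43.9554866 amu ≈ 43.9555 amu (to 4 decimal places)

43.9555 amu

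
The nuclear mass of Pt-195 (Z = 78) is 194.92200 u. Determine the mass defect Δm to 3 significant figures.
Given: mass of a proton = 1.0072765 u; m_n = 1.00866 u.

1.66 u

Z = 78, so N = A − Z = 195 − 78 = 117.
Σm = 78·m_p + 117·m_n = 78.5675670 + 118.01322 = 196.5807870 u
Mass defect Δm = 196.5807870 − 194.92200 = 1.6587870 u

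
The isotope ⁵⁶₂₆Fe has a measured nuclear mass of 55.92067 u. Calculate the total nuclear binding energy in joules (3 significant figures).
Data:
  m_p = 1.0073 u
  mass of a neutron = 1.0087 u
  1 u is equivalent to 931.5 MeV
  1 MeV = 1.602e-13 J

Σm = 26·m_p + 30·m_n = 26.1898 + 30.2610 = 56.4508 u
The mass defect is 56.4508 − 55.92067 = 0.53013 u.
Binding energy = Δm·c² = 0.53013 × 931.5 MeV/u = 493.816 MeV
In joules: 493.816 MeV × 1.602e-13 J/MeV = 7.9109e-11 J

7.91e-11 J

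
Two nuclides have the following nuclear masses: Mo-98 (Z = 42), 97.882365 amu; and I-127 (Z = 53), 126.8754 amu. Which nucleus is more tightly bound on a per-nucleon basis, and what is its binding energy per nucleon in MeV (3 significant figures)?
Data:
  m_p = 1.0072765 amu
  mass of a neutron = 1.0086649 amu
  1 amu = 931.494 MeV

Mo-98; 8.64 MeV/nucleon

Mo-98: Σm = 42(1.0072765) + 56(1.0086649) = 98.7908474 amu; Δm = 0.9084824 amu; E_B = 846.25 MeV; E_B/A = 8.635 MeV
I-127: Σm = 53(1.0072765) + 74(1.0086649) = 128.0268571 amu; Δm = 1.1514571 amu; E_B = 1072.575 MeV; E_B/A = 8.445 MeV
Mo-98 has the higher binding energy per nucleon, so it is the more tightly bound nucleus.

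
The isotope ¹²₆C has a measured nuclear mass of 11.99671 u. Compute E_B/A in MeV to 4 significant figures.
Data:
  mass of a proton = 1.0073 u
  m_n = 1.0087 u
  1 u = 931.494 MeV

Total constituent mass: 6 × 1.0073 + 6 × 1.0087 = 12.0960 u
Δm = 12.0960 − 11.99671 = 0.09929 u
Binding energy = Δm·c² = 0.09929 × 931.494 MeV/u = 92.4880 MeV
Dividing by A = 12 gives 7.707 MeV per nucleon.

7.707 MeV/nucleon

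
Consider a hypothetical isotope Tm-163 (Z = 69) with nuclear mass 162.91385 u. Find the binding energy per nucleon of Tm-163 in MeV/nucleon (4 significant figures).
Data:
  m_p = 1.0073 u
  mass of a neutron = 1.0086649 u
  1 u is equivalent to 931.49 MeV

8.025 MeV/nucleon

With 69 protons and 94 neutrons (A = 163):
Mass of separated nucleons = 69(1.0073) + 94(1.0086649) = 69.5037 + 94.8145006 = 164.3182006 u
Mass defect Δm = 164.3182006 − 162.91385 = 1.4043506 u
E_B = 1.4043506 × 931.49 = 1308.14 MeV
BE/A = 1308.14 MeV / 163 = 8.025 MeV/nucleon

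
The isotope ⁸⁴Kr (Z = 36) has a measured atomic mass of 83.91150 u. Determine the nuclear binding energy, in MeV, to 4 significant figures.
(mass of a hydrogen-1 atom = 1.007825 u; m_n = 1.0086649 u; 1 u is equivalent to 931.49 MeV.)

732.3 MeV

Total constituent mass: 36 × 1.007825 + 48 × 1.0086649 = 84.6976152 u
The mass defect is 84.6976152 − 83.91150 = 0.7861152 u.
Converting to energy: 0.7861152 u × 931.49 MeV/u = 732.258 MeV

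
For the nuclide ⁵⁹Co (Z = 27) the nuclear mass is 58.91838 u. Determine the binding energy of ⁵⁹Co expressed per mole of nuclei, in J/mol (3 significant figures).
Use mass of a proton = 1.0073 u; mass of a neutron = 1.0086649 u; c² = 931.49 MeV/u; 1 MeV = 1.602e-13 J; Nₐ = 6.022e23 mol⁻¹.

Σm = 27·m_p + 32·m_n = 27.1971 + 32.2772768 = 59.4743768 u
The mass defect is 59.4743768 − 58.91838 = 0.5559968 u.
Converting to energy: 0.5559968 u × 931.49 MeV/u = 517.905 MeV
Per nucleus in joules: 517.905 MeV × 1.602e-13 J/MeV = 8.2968e-11 J
Per mole: 8.2968e-11 J × 6.022e23 mol⁻¹ = 4.9963e+13 J/mol

5.00e+13 J/mol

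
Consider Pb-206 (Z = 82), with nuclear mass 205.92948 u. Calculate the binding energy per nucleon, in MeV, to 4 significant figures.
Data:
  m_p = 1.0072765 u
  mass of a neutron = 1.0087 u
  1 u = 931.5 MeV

The nucleus contains 82 protons and 206 − 82 = 124 neutrons.
Mass of separated nucleons = 82(1.0072765) + 124(1.0087) = 82.5966730 + 125.0788 = 207.6754730 u
Mass defect Δm = 207.6754730 − 205.92948 = 1.7459930 u
E_B = 1.7459930 × 931.5 = 1626.39 MeV
Per nucleon: 1626.39 / 206 = 7.895 MeV

7.895 MeV/nucleon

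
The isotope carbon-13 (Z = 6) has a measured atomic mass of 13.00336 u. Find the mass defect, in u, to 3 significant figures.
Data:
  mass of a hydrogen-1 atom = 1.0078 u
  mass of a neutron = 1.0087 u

With 6 protons and 7 neutrons (A = 13):
Mass of separated nucleons = 6(1.0078) + 7(1.0087) = 6.0468 + 7.0609 = 13.1077 u
The mass defect is 13.1077 − 13.00336 = 0.10434 u.

0.104 u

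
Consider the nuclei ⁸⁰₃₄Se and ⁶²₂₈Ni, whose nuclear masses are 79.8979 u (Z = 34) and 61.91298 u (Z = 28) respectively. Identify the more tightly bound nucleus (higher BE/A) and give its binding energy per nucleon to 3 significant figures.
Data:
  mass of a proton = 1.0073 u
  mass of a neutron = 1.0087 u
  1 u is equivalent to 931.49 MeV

⁶²₂₈Ni; 8.82 MeV/nucleon

⁸⁰₃₄Se: Σm = 34(1.0073) + 46(1.0087) = 80.6484 u; Δm = 0.7505 u; E_B = 699.08 MeV; E_B/A = 8.739 MeV
⁶²₂₈Ni: Σm = 28(1.0073) + 34(1.0087) = 62.5002 u; Δm = 0.58722 u; E_B = 546.99 MeV; E_B/A = 8.822 MeV
⁶²₂₈Ni has the higher binding energy per nucleon, so it is the more tightly bound nucleus.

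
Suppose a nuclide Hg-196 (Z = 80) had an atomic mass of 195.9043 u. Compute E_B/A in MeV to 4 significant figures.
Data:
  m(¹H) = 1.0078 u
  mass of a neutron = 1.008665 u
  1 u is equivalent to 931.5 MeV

8.197 MeV/nucleon

With 80 protons and 116 neutrons (A = 196):
Mass of separated nucleons = 80(1.0078) + 116(1.008665) = 80.6240 + 117.005140 = 197.629140 u
Δm = 197.629140 − 195.9043 = 1.724840 u
E_B = 1.724840 × 931.5 = 1606.69 MeV
Dividing by A = 196 gives 8.197 MeV per nucleon.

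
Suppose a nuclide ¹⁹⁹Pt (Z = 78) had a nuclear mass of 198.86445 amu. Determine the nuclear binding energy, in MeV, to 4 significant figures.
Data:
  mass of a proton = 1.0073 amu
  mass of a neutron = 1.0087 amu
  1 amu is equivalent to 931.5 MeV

1637 MeV

The nucleus contains 78 protons and 199 − 78 = 121 neutrons.
Mass of separated nucleons = 78(1.0073) + 121(1.0087) = 78.5694 + 122.0527 = 200.6221 amu
Δm = 200.6221 − 198.86445 = 1.75765 amu
Binding energy = Δm·c² = 1.75765 × 931.5 MeV/amu = 1637.25 MeV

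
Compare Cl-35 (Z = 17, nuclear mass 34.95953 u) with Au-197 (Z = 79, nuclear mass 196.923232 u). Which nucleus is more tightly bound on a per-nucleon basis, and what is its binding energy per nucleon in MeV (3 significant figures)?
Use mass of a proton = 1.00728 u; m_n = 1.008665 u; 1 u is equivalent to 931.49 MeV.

Cl-35: Σm = 17(1.00728) + 18(1.008665) = 35.279730 u; Δm = 0.320200 u; E_B = 298.26 MeV; E_B/A = 8.522 MeV
Au-197: Σm = 79(1.00728) + 118(1.008665) = 198.597590 u; Δm = 1.674358 u; E_B = 1559.6 MeV; E_B/A = 7.917 MeV
Cl-35 has the higher binding energy per nucleon, so it is the more tightly bound nucleus.

Cl-35; 8.52 MeV/nucleon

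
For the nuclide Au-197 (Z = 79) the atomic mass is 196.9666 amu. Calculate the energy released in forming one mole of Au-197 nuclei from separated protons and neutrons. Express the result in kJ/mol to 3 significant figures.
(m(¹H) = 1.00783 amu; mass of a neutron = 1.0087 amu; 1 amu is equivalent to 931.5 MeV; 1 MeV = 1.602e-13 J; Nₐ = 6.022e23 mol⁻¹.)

The nucleus contains 79 protons and 197 − 79 = 118 neutrons.
Mass of separated nucleons = 79(1.00783) + 118(1.0087) = 79.61857 + 119.0266 = 198.64517 amu
Mass defect Δm = 198.64517 − 196.9666 = 1.67857 amu
E_B = 1.67857 × 931.5 = 1563.59 MeV
Per nucleus in joules: 1563.59 MeV × 1.602e-13 J/MeV = 2.5049e-10 J
Per mole: 2.5049e-10 J × 6.022e23 mol⁻¹ = 1.5085e+14 J/mol

1.51e+11 kJ/mol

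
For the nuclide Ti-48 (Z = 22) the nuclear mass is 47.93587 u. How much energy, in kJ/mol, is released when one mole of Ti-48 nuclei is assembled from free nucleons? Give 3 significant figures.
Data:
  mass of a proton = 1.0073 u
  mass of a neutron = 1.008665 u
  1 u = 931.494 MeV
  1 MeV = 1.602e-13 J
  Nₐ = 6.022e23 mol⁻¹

Z = 22, so N = A − Z = 48 − 22 = 26.
Σm = 22·m_p + 26·m_n = 22.1606 + 26.225290 = 48.385890 u
Mass defect Δm = 48.385890 − 47.93587 = 0.450020 u
Converting to energy: 0.450020 u × 931.494 MeV/u = 419.191 MeV
Per nucleus in joules: 419.191 MeV × 1.602e-13 J/MeV = 6.7154e-11 J
Per mole: 6.7154e-11 J × 6.022e23 mol⁻¹ = 4.0440e+13 J/mol

4.04e+10 kJ/mol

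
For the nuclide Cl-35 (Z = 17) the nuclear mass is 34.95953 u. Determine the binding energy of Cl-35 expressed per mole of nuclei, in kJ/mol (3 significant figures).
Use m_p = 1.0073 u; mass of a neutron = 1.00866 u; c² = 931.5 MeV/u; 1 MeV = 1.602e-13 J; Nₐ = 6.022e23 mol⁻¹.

Mass of separated nucleons = 17(1.0073) + 18(1.00866) = 17.1241 + 18.15588 = 35.27998 u
Δm = 35.27998 − 34.95953 = 0.32045 u
Converting to energy: 0.32045 u × 931.5 MeV/u = 298.499 MeV
Per nucleus in joules: 298.499 MeV × 1.602e-13 J/MeV = 4.7820e-11 J
Per mole: 4.7820e-11 J × 6.022e23 mol⁻¹ = 2.8797e+13 J/mol

2.88e+10 kJ/mol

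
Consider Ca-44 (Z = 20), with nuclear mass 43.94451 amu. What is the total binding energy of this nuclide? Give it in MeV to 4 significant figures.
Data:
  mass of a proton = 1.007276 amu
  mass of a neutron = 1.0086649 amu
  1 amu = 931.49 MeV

380.9 MeV

The nucleus contains 20 protons and 44 − 20 = 24 neutrons.
Σm = 20·m_p + 24·m_n = 20.145520 + 24.2079576 = 44.3534776 amu
The mass defect is 44.3534776 − 43.94451 = 0.4089676 amu.
Binding energy = Δm·c² = 0.4089676 × 931.49 MeV/amu = 380.949 MeV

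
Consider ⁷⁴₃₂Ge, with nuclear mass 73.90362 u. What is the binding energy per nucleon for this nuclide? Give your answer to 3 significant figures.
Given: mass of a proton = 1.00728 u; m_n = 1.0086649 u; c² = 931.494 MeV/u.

8.73 MeV/nucleon

With 32 protons and 42 neutrons (A = 74):
Mass of separated nucleons = 32(1.00728) + 42(1.0086649) = 32.23296 + 42.3639258 = 74.5968858 u
Mass defect Δm = 74.5968858 − 73.90362 = 0.6932658 u
Converting to energy: 0.6932658 u × 931.494 MeV/u = 645.773 MeV
Dividing by A = 74 gives 8.727 MeV per nucleon.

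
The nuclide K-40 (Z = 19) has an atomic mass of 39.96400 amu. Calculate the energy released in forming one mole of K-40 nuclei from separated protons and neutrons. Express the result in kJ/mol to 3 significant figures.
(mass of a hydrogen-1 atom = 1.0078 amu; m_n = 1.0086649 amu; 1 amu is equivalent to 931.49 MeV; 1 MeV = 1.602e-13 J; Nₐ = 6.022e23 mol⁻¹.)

The nucleus contains 19 protons and 40 − 19 = 21 neutrons.
Mass of separated nucleons = 19(1.0078) + 21(1.0086649) = 19.1482 + 21.1819629 = 40.3301629 amu
Δm = 40.3301629 − 39.96400 = 0.3661629 amu
Binding energy = Δm·c² = 0.3661629 × 931.49 MeV/amu = 341.077 MeV
Per nucleus in joules: 341.077 MeV × 1.602e-13 J/MeV = 5.4641e-11 J
Per mole: 5.4641e-11 J × 6.022e23 mol⁻¹ = 3.2905e+13 J/mol

3.29e+10 kJ/mol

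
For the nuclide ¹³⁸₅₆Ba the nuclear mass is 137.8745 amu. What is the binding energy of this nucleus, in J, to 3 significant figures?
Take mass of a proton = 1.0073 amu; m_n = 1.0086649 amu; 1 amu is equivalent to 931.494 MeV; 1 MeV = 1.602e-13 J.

Z = 56, so N = A − Z = 138 − 56 = 82.
Total constituent mass: 56 × 1.0073 + 82 × 1.0086649 = 139.1193218 amu
Mass defect Δm = 139.1193218 − 137.8745 = 1.2448218 amu
Converting to energy: 1.2448218 amu × 931.494 MeV/amu = 1159.54 MeV
In joules: 1159.54 MeV × 1.602e-13 J/MeV = 1.8576e-10 J

1.86e-10 J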